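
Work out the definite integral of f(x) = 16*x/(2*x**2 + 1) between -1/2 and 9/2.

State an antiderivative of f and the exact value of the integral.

f matches the chain-rule pattern g'(h)*h' with inner function h(x) = 2*x**4 + 2*x**2 + 1/2; substituting u = h(x) collapses the integral.
F(x) = 2*log(2*x**4 + 2*x**2 + 1/2) is an antiderivative of f.
Check: d/dx[2*log(2*x**4 + 2*x**2 + 1/2)] = 16*x/(2*x**2 + 1) = f(x).
F(9/2) = 2*log(6889/8); F(-1/2) = 2*log(9/8).
Integral = F(9/2) - F(-1/2) = -2*log(9/8) + 2*log(6889/8).

Antiderivative: F(x) = 2*log(2*x**4 + 2*x**2 + 1/2); value = -2*log(9/8) + 2*log(6889/8)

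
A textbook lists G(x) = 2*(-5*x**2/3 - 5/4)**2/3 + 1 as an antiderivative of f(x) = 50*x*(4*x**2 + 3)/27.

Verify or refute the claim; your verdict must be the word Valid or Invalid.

d/dx[G] = 200*x**3/27 + 50*x/9
This equals f(x) exactly, so the claim holds.

Valid: G'(x) = f(x).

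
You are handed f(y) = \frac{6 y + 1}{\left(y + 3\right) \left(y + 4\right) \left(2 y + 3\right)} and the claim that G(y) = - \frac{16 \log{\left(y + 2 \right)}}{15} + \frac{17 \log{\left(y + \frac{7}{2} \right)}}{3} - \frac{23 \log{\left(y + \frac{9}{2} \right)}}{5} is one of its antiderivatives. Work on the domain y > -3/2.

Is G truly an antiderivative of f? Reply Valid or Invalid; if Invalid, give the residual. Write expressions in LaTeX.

Invalid: d/dy[G] - f = \frac{- 24 y^{3} - 126 y^{2} - 91 y + 162}{8 y^{6} + 148 y^{5} + 1114 y^{4} + 4355 y^{3} + 9297 y^{2} + 10242 y + 4536}, which is not 0.

d/dy[G] = \frac{12 y + 8}{4 y^{3} + 40 y^{2} + 127 y + 126}
d/dy[G] - f(y) = \frac{- 24 y^{3} - 126 y^{2} - 91 y + 162}{8 y^{6} + 148 y^{5} + 1114 y^{4} + 4355 y^{3} + 9297 y^{2} + 10242 y + 4536} != 0.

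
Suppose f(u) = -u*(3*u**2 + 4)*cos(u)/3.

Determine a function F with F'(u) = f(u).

An antiderivative F(u) passes only if d/du[F] lands on f(u) exactly.
Check: d/du[-u**3*sin(u) - 3*u**2*cos(u) + 14*u*sin(u)/3 + 14*cos(u)/3] = -u**3*cos(u) - 4*u*cos(u)/3, which equals f(u).

An antiderivative is F(u) = -u**3*sin(u) - 3*u**2*cos(u) + 14*u*sin(u)/3 + 14*cos(u)/3.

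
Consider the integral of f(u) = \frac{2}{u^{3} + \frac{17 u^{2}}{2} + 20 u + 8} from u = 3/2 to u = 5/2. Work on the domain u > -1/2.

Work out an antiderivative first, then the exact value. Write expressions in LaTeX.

The denominator factors as \left(u + 4\right)^{2} \left(2 u + 1\right); partial fractions split f into directly integrable pieces: \frac{16}{49 \left(2 u + 1\right)} - \frac{8}{49 \left(u + 4\right)} - \frac{4}{7 \left(u + 4\right)^{2}}.
F(u) = \frac{8 \log{\left(u + \frac{1}{2} \right)}}{49} - \frac{8 \log{\left(u + 4 \right)}}{49} + \frac{4}{7 u + 28} is an antiderivative of f.
Check: d/du[\frac{8 \log{\left(u + \frac{1}{2} \right)}}{49} - \frac{8 \log{\left(u + 4 \right)}}{49} + \frac{4}{7 u + 28}] = \frac{4}{2 u^{3} + 17 u^{2} + 40 u + 16}, which equals f(u).
F(5/2) = - \frac{8 \log{\left(\frac{13}{2} \right)}}{49} + \frac{8}{91} + \frac{8 \log{\left(3 \right)}}{49}; F(3/2) = - \frac{8 \log{\left(\frac{11}{2} \right)}}{49} + \frac{8}{77} + \frac{8 \log{\left(2 \right)}}{49}.
Integral = F(5/2) - F(3/2) = - \frac{8 \log{\left(\frac{13}{2} \right)}}{49} - \frac{8 \log{\left(2 \right)}}{49} - \frac{16}{1001} + \frac{8 \log{\left(3 \right)}}{49} + \frac{8 \log{\left(\frac{11}{2} \right)}}{49}.

Antiderivative: F(u) = \frac{8 \log{\left(u + \frac{1}{2} \right)}}{49} - \frac{8 \log{\left(u + 4 \right)}}{49} + \frac{4}{7 u + 28}; value = - \frac{8 \log{\left(\frac{13}{2} \right)}}{49} - \frac{8 \log{\left(2 \right)}}{49} - \frac{16}{1001} + \frac{8 \log{\left(3 \right)}}{49} + \frac{8 \log{\left(\frac{11}{2} \right)}}{49}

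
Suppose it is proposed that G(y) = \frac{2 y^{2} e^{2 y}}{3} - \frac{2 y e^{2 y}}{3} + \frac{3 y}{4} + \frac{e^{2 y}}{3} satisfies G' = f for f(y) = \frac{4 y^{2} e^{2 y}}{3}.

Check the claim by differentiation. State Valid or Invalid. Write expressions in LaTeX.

d/dy[G] = \frac{4 y^{2} e^{2 y}}{3} + \frac{3}{4}
d/dy[G] - f(y) = \frac{3}{4} != 0.

Invalid: d/dy[G] - f = \frac{3}{4}, which is not 0.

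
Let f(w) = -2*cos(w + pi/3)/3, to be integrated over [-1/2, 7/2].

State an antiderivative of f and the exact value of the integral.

Antiderivative: F(w) = -2*sin(w + pi/3)/3; value = 2*cos(1/2 + pi/6)/3 - 2*sin(pi/3 + 7/2)/3

For F(w) to be correct the identity F'(w) - f(w) = 0 must hold.
F(w) = -2*sin(w + pi/3)/3 is an antiderivative of f.
Check: d/dw[-2*sin(w + pi/3)/3] = -2*cos(w + pi/3)/3 = f(w).
F(7/2) = -2*sin(pi/3 + 7/2)/3; F(-1/2) = -2*cos(1/2 + pi/6)/3.
Integral = F(7/2) - F(-1/2) = 2*cos(1/2 + pi/6)/3 - 2*sin(pi/3 + 7/2)/3.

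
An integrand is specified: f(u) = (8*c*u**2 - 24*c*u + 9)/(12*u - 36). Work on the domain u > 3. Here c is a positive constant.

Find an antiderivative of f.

An antiderivative is F(u) = c*u**2/3 + 3*log(u - 3)/4.

A first test for any F(u): its u-derivative must equal f(u) identically.
Check: d/du[c*u**2/3 + 3*log(u - 3)/4] = (8*c*u**2 - 24*c*u + 9)/(12*u - 36) = f(u).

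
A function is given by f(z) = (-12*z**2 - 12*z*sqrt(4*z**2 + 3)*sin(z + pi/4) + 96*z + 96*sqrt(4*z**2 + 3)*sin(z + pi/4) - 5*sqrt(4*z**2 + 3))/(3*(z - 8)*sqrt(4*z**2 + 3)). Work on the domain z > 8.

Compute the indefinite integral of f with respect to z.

Differentiate the proposed F(z) back; it has to land on f(z) exactly.
Check: d/dz[-sqrt(4*z**2 + 3) - 5*log(z/2 - 4)/3 + 4*cos(z + pi/4)] = (-12*z**2 - 12*z*sqrt(4*z**2 + 3)*sin(z + pi/4) + 96*z + 96*sqrt(4*z**2 + 3)*sin(z + pi/4) - 5*sqrt(4*z**2 + 3))/(3*z*sqrt(4*z**2 + 3) - 24*sqrt(4*z**2 + 3)), which equals f(z).

F(z) = -sqrt(4*z**2 + 3) - 5*log(z/2 - 4)/3 + 4*cos(z + pi/4) + C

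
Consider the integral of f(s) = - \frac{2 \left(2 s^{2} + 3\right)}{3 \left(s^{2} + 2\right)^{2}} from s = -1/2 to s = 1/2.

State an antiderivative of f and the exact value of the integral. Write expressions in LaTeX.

A candidate is checked by its d/ds: the result must match f(s).
F(s) = \frac{s}{6 s^{2} + 12} - \frac{7 \sqrt{2} \operatorname{atan}{\left(\frac{\sqrt{2} s}{2} \right)}}{12} is an antiderivative of f.
Check: d/ds[\frac{s}{6 s^{2} + 12} - \frac{7 \sqrt{2} \operatorname{atan}{\left(\frac{\sqrt{2} s}{2} \right)}}{12}] = \frac{- 4 s^{2} - 6}{3 s^{4} + 12 s^{2} + 12}, which equals f(s).
F(1/2) = - \frac{7 \sqrt{2} \operatorname{atan}{\left(\frac{\sqrt{2}}{4} \right)}}{12} + \frac{1}{27}; F(-1/2) = - \frac{1}{27} + \frac{7 \sqrt{2} \operatorname{atan}{\left(\frac{\sqrt{2}}{4} \right)}}{12}.
Integral = F(1/2) - F(-1/2) = - \frac{7 \sqrt{2} \operatorname{atan}{\left(\frac{\sqrt{2}}{4} \right)}}{6} + \frac{2}{27}.

Antiderivative: F(s) = \frac{s}{6 s^{2} + 12} - \frac{7 \sqrt{2} \operatorname{atan}{\left(\frac{\sqrt{2} s}{2} \right)}}{12}; value = - \frac{7 \sqrt{2} \operatorname{atan}{\left(\frac{\sqrt{2}}{4} \right)}}{6} + \frac{2}{27}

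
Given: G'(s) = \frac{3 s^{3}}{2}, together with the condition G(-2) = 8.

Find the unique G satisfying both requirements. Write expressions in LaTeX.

Differentiate the proposed G(s) back; it has to land on the given G'(s).
A general antiderivative is \frac{3 s^{4}}{8} + C.
The condition gives C = 8 - (6) = 2.
So G(s) = \frac{3 s^{4} + 16}{8}.
Check: d/ds[\frac{3 s^{4} + 16}{8}] = \frac{3 s^{3}}{2} = G'(s).

G(s) = \frac{3 s^{4} + 16}{8}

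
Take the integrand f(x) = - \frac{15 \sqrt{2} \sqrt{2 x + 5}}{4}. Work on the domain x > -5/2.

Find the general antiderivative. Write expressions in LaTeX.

F(x) = - \frac{5 \sqrt{2} \left(2 x + 5\right)^{\frac{3}{2}}}{4} + C

A candidate is checked by its d/dx: the result must match f(x).
Check: d/dx[- \frac{5 \sqrt{2} \left(2 x + 5\right)^{\frac{3}{2}}}{4}] = - \frac{15 \sqrt{2} \sqrt{2 x + 5}}{4} = f(x).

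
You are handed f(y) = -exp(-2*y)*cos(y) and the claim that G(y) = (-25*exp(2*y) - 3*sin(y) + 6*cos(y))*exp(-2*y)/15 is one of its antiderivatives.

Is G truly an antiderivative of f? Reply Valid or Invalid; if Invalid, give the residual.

d/dy[G] = -exp(-2*y)*cos(y)
This equals f(y) exactly, so the claim holds.

Valid - the claim checks out under differentiation.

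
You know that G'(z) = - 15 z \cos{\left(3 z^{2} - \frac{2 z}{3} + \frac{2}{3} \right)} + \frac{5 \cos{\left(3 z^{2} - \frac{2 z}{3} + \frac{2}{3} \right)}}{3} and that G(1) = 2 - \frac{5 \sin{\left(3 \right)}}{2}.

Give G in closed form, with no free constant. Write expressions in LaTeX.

The substitution u = 3 z^{2} - \frac{2 z}{3} + \frac{2}{3} works: G'(z) is exactly (dG/du)*(du/dz) for that inner function.
A general antiderivative is - \frac{5 \sin{\left(3 z^{2} - \frac{2 z}{3} + \frac{2}{3} \right)}}{2} + C.
The condition gives C = 2 - \frac{5 \sin{\left(3 \right)}}{2} - (- \frac{5 \sin{\left(3 \right)}}{2}) = 2.
So G(z) = \frac{4 - 5 \sin{\left(3 z^{2} - \frac{2 z}{3} + \frac{2}{3} \right)}}{2}.
Check: d/dz[\frac{4 - 5 \sin{\left(3 z^{2} - \frac{2 z}{3} + \frac{2}{3} \right)}}{2}] = - 15 z \cos{\left(3 z^{2} - \frac{2 z}{3} + \frac{2}{3} \right)} + \frac{5 \cos{\left(3 z^{2} - \frac{2 z}{3} + \frac{2}{3} \right)}}{3} = G'(z).

G(z) = \frac{4 - 5 \sin{\left(3 z^{2} - \frac{2 z}{3} + \frac{2}{3} \right)}}{2}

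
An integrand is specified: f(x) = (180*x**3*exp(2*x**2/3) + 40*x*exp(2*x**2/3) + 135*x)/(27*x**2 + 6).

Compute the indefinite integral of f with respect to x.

F(x) = 5*(2*exp(2*x**2/3) + log(3*x**2 + 2/3))/2 + C

A candidate is checked by its d/dx: the result must match f(x).
Check: d/dx[5*(2*exp(2*x**2/3) + log(3*x**2 + 2/3))/2] = (180*x**3*exp(2*x**2/3) + 40*x*exp(2*x**2/3) + 135*x)/(27*x**2 + 6) = f(x).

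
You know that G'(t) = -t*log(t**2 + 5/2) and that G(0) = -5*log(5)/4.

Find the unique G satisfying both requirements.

A first test for any G(t): its t-derivative must equal the given G'(t).
A general antiderivative is -t**2*log(t**2 + 5/2)/2 + t**2/2 - 5*log(2*t**2 + 5)/4 + C.
The condition gives C = -5*log(5)/4 - (-5*log(5)/4) = 0.
So G(t) = -t**2*log(t**2 + 5/2)/2 + t**2/2 - 5*log(2*t**2 + 5)/4.
Check: d/dt[-t**2*log(t**2 + 5/2)/2 + t**2/2 - 5*log(2*t**2 + 5)/4] = -t*log(t**2 + 5/2) = G'(t).

G(t) = -t**2*log(t**2 + 5/2)/2 + t**2/2 - 5*log(2*t**2 + 5)/4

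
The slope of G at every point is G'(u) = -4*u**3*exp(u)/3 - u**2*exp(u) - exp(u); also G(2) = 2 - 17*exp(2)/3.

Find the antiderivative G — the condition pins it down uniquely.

G(u) = -(4*u**3*exp(u) - 9*u**2*exp(u) + 18*u*exp(u) - 15*exp(u) - 6)/3

G'(u) has the shape v'r + vr' for v = -4*u**3/3 + 3*u**2 - 6*u + 5 and r = exp(u) — it is the derivative of the product v*r.
A general antiderivative is (-4*u**3 + 9*u**2 - 18*u + 15)*exp(u)/3 + C.
The condition gives C = 2 - 17*exp(2)/3 - (-17*exp(2)/3) = 2.
So G(u) = -(4*u**3*exp(u) - 9*u**2*exp(u) + 18*u*exp(u) - 15*exp(u) - 6)/3.
Check: d/du[-(4*u**3*exp(u) - 9*u**2*exp(u) + 18*u*exp(u) - 15*exp(u) - 6)/3] = -4*u**3*exp(u)/3 - u**2*exp(u) - exp(u) = G'(u).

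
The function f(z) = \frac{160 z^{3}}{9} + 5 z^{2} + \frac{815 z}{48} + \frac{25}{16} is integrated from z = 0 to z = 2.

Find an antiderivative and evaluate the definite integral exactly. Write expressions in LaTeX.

Antiderivative: F(z) = \frac{40 z^{4}}{9} + \frac{5 z^{3}}{3} + \frac{815 z^{2}}{96} + \frac{25 z}{16}; value = \frac{4375}{36}

The substitution u = - \frac{4 z^{2}}{3} - \frac{z}{4} - \frac{5}{4} works: f is exactly (dF/du)*(du/dz) for that inner function.
F(z) = \frac{40 z^{4}}{9} + \frac{5 z^{3}}{3} + \frac{815 z^{2}}{96} + \frac{25 z}{16} is an antiderivative of f.
Check: d/dz[\frac{40 z^{4}}{9} + \frac{5 z^{3}}{3} + \frac{815 z^{2}}{96} + \frac{25 z}{16}] = \frac{160 z^{3}}{9} + 5 z^{2} + \frac{815 z}{48} + \frac{25}{16} = f(z).
F(2) = \frac{4375}{36}; F(0) = 0.
Integral = F(2) - F(0) = \frac{4375}{36}.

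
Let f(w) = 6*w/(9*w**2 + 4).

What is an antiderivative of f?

The substitution u = 3*w**2 + 4/3 works: f is exactly (dF/du)*(du/dw) for that inner function.
Check: d/dw[log(3*w**2 + 4/3)/3] = 6*w/(9*w**2 + 4) = f(w).

An antiderivative is F(w) = log(3*w**2 + 4/3)/3.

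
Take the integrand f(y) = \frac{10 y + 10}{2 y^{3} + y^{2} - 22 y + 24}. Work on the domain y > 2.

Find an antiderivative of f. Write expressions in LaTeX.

An antiderivative is F(y) = 5 \log{\left(y - 2 \right)} - \frac{50 \log{\left(y - \frac{3}{2} \right)}}{11} - \frac{5 \log{\left(y + 4 \right)}}{11}.

Factor the denominator (\left(y - 2\right) \left(y + 4\right) \left(2 y - 3\right)) and decompose: f = - \frac{100}{11 \left(2 y - 3\right)} - \frac{5}{11 \left(y + 4\right)} + \frac{5}{y - 2}; each piece integrates to a log, atan, or power term.
Check: d/dy[5 \log{\left(y - 2 \right)} - \frac{50 \log{\left(y - \frac{3}{2} \right)}}{11} - \frac{5 \log{\left(y + 4 \right)}}{11}] = \frac{10 y + 10}{2 y^{3} + y^{2} - 22 y + 24} = f(y).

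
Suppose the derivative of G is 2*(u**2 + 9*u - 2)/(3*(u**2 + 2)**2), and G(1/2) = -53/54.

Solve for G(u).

G(u) = (3*u**2 - 4*u - 12)/(6*(u**2 + 2))

Recognize the product-rule pattern: G'(u) = v'r + vr' with v = 1/(u**2/2 + 1), r = -u/3 - 3/2, so integration by parts undoes it.
A general antiderivative is (-u/3 - 3/2)/(u**2/2 + 1) + C.
The condition gives C = -53/54 - (-40/27) = 1/2.
So G(u) = (3*u**2 - 4*u - 12)/(6*(u**2 + 2)).
Check: d/du[(3*u**2 - 4*u - 12)/(6*(u**2 + 2))] = (2*u**2 + 18*u - 4)/(3*u**4 + 12*u**2 + 12), which equals G'(u).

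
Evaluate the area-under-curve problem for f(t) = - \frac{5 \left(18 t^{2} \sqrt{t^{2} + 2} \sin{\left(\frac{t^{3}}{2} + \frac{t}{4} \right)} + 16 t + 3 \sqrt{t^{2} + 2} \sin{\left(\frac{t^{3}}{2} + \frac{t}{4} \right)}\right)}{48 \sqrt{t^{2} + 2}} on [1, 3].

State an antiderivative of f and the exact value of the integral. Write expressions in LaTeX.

Any candidate F(t) must reproduce f(t) exactly when differentiated.
F(t) = - \frac{5 \sqrt{t^{2} + 2}}{3} + \frac{5 \cos{\left(\frac{t^{3}}{2} + \frac{t}{4} \right)}}{4} is an antiderivative of f.
Check: d/dt[- \frac{5 \sqrt{t^{2} + 2}}{3} + \frac{5 \cos{\left(\frac{t^{3}}{2} + \frac{t}{4} \right)}}{4}] = \frac{- 90 t^{2} \sqrt{t^{2} + 2} \sin{\left(\frac{t^{3}}{2} + \frac{t}{4} \right)} - 80 t - 15 \sqrt{t^{2} + 2} \sin{\left(\frac{t^{3}}{2} + \frac{t}{4} \right)}}{48 \sqrt{t^{2} + 2}}, which equals f(t).
F(3) = - \frac{5 \sqrt{11}}{3} + \frac{5 \cos{\left(\frac{57}{4} \right)}}{4}; F(1) = - \frac{5 \sqrt{3}}{3} + \frac{5 \cos{\left(\frac{3}{4} \right)}}{4}.
Integral = F(3) - F(1) = - \frac{5 \sqrt{11}}{3} - \frac{5 \cos{\left(\frac{3}{4} \right)}}{4} + \frac{5 \cos{\left(\frac{57}{4} \right)}}{4} + \frac{5 \sqrt{3}}{3}.

Antiderivative: F(t) = - \frac{5 \sqrt{t^{2} + 2}}{3} + \frac{5 \cos{\left(\frac{t^{3}}{2} + \frac{t}{4} \right)}}{4}; value = - \frac{5 \sqrt{11}}{3} - \frac{5 \cos{\left(\frac{3}{4} \right)}}{4} + \frac{5 \cos{\left(\frac{57}{4} \right)}}{4} + \frac{5 \sqrt{3}}{3}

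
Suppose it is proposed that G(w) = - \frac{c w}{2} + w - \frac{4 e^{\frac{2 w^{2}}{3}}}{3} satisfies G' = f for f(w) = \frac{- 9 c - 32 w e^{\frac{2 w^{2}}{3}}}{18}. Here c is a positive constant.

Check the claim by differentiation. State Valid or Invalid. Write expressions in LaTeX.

d/dw[G] = - \frac{c}{2} - \frac{16 w e^{\frac{2 w^{2}}{3}}}{9} + 1
d/dw[G] - f(w) = 1 != 0.

Invalid: d/dw[G] - f = 1, which is not 0.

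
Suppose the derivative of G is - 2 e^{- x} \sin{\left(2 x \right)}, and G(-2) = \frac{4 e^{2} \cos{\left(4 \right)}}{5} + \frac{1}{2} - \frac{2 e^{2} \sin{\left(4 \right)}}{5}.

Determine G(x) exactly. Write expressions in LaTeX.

G(x) = \frac{\left(5 e^{x} + 4 \sin{\left(2 x \right)} + 8 \cos{\left(2 x \right)}\right) e^{- x}}{10}

For G(x) to be correct, d/dx[G] must agree with the stated G'(x) identically.
A general antiderivative is \frac{2 e^{- x} \sin{\left(2 x \right)}}{5} + \frac{4 e^{- x} \cos{\left(2 x \right)}}{5} + C.
The condition gives C = \frac{4 e^{2} \cos{\left(4 \right)}}{5} + \frac{1}{2} - \frac{2 e^{2} \sin{\left(4 \right)}}{5} - (\frac{4 e^{2} \cos{\left(4 \right)}}{5} - \frac{2 e^{2} \sin{\left(4 \right)}}{5}) = \frac{1}{2}.
So G(x) = \frac{\left(5 e^{x} + 4 \sin{\left(2 x \right)} + 8 \cos{\left(2 x \right)}\right) e^{- x}}{10}.
Check: d/dx[\frac{\left(5 e^{x} + 4 \sin{\left(2 x \right)} + 8 \cos{\left(2 x \right)}\right) e^{- x}}{10}] = - 2 e^{- x} \sin{\left(2 x \right)} = G'(x).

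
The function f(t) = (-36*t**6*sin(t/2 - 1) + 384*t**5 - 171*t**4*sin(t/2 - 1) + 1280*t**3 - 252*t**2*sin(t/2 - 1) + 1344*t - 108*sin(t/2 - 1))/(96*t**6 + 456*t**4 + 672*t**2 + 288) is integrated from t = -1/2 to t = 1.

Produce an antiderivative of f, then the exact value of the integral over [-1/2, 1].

Antiderivative: F(t) = (24*(t**2 + 2)*log(2*t**2 + 3/2) + 9*(t**2 + 2)*cos(t/2 - 1) + 16)/(12*(t**2 + 2)); value = -2*log(2) - 3*cos(5/4)/4 - 4/27 + 3*cos(1/2)/4 + 2*log(7/2)

Whatever form F(t) takes, F'(t) = f(t) is non-negotiable.
F(t) = (24*(t**2 + 2)*log(2*t**2 + 3/2) + 9*(t**2 + 2)*cos(t/2 - 1) + 16)/(12*(t**2 + 2)) is an antiderivative of f.
Check: d/dt[(24*(t**2 + 2)*log(2*t**2 + 3/2) + 9*(t**2 + 2)*cos(t/2 - 1) + 16)/(12*(t**2 + 2))] = (-36*t**6*sin(t/2 - 1) + 384*t**5 - 171*t**4*sin(t/2 - 1) + 1280*t**3 - 252*t**2*sin(t/2 - 1) + 1344*t - 108*sin(t/2 - 1))/(96*t**6 + 456*t**4 + 672*t**2 + 288) = f(t).
F(1) = 4/9 + 3*cos(1/2)/4 + 2*log(7/2); F(-1/2) = 3*cos(5/4)/4 + 16/27 + 2*log(2).
Integral = F(1) - F(-1/2) = -2*log(2) - 3*cos(5/4)/4 - 4/27 + 3*cos(1/2)/4 + 2*log(7/2).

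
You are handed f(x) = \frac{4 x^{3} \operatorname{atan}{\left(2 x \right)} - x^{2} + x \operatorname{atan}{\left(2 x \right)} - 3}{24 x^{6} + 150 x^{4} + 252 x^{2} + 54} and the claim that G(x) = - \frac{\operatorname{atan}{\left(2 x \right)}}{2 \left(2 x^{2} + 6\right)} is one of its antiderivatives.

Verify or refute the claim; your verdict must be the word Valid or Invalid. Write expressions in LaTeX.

d/dx[G] = \frac{4 x^{3} \operatorname{atan}{\left(2 x \right)} - x^{2} + x \operatorname{atan}{\left(2 x \right)} - 3}{8 x^{6} + 50 x^{4} + 84 x^{2} + 18}
d/dx[G] - f(x) = \frac{4 x^{3} \operatorname{atan}{\left(2 x \right)} - x^{2} + x \operatorname{atan}{\left(2 x \right)} - 3}{12 x^{6} + 75 x^{4} + 126 x^{2} + 27} != 0.

Invalid: d/dx[G] - f = \frac{4 x^{3} \operatorname{atan}{\left(2 x \right)} - x^{2} + x \operatorname{atan}{\left(2 x \right)} - 3}{12 x^{6} + 75 x^{4} + 126 x^{2} + 27}, which is not 0.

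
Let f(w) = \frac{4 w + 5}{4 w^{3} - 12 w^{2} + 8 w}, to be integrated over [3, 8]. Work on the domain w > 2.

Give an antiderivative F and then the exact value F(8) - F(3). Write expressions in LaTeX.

Antiderivative: F(w) = - \frac{- 5 \log{\left(w \right)} - 13 \log{\left(w - 2 \right)} + 18 \log{\left(w - 1 \right)}}{8}; value = - \frac{9 \log{\left(7 \right)}}{4} - \frac{5 \log{\left(3 \right)}}{8} + \frac{5 \log{\left(8 \right)}}{8} + \frac{9 \log{\left(2 \right)}}{4} + \frac{13 \log{\left(6 \right)}}{8}

Factor the denominator (4 w \left(w - 2\right) \left(w - 1\right)) and decompose: f = - \frac{9}{4 \left(w - 1\right)} + \frac{13}{8 \left(w - 2\right)} + \frac{5}{8 w}; each piece integrates to a log, atan, or power term.
F(w) = - \frac{- 5 \log{\left(w \right)} - 13 \log{\left(w - 2 \right)} + 18 \log{\left(w - 1 \right)}}{8} is an antiderivative of f.
Check: d/dw[- \frac{- 5 \log{\left(w \right)} - 13 \log{\left(w - 2 \right)} + 18 \log{\left(w - 1 \right)}}{8}] = \frac{4 w + 5}{4 w^{3} - 12 w^{2} + 8 w} = f(w).
F(8) = - \frac{9 \log{\left(7 \right)}}{4} + \frac{5 \log{\left(8 \right)}}{8} + \frac{13 \log{\left(6 \right)}}{8}; F(3) = - \frac{9 \log{\left(2 \right)}}{4} + \frac{5 \log{\left(3 \right)}}{8}.
Integral = F(8) - F(3) = - \frac{9 \log{\left(7 \right)}}{4} - \frac{5 \log{\left(3 \right)}}{8} + \frac{5 \log{\left(8 \right)}}{8} + \frac{9 \log{\left(2 \right)}}{4} + \frac{13 \log{\left(6 \right)}}{8}.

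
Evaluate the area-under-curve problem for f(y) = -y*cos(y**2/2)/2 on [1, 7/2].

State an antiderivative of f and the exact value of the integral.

The substitution u = y**2/2 works: f is exactly (dF/du)*(du/dy) for that inner function.
F(y) = -sin(y**2/2)/2 is an antiderivative of f.
Check: d/dy[-sin(y**2/2)/2] = -y*cos(y**2/2)/2 = f(y).
F(7/2) = -sin(49/8)/2; F(1) = -sin(1/2)/2.
Integral = F(7/2) - F(1) = -sin(49/8)/2 + sin(1/2)/2.

Antiderivative: F(y) = -sin(y**2/2)/2; value = -sin(49/8)/2 + sin(1/2)/2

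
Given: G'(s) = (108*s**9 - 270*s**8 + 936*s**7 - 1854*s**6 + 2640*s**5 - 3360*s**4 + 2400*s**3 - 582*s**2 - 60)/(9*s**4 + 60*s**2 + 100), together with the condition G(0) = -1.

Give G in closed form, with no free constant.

G(s) = (6*s**8 - 18*s**7 + 38*s**6 - 66*s**5 + 60*s**4 - 20*s**3 - 3*s**2 - 6*s - 10)/(3*s**2 + 10)

Check a candidate G(s) by differentiating: d/ds[G] must match the given G'(s).
A general antiderivative is -s/(s**2/2 + 5/3) + 2*(s**2 - s)**3 + C.
The condition gives C = -1 - (0) = -1.
So G(s) = (6*s**8 - 18*s**7 + 38*s**6 - 66*s**5 + 60*s**4 - 20*s**3 - 3*s**2 - 6*s - 10)/(3*s**2 + 10).
Check: d/ds[(6*s**8 - 18*s**7 + 38*s**6 - 66*s**5 + 60*s**4 - 20*s**3 - 3*s**2 - 6*s - 10)/(3*s**2 + 10)] = (108*s**9 - 270*s**8 + 936*s**7 - 1854*s**6 + 2640*s**5 - 3360*s**4 + 2400*s**3 - 582*s**2 - 60)/(9*s**4 + 60*s**2 + 100) = G'(s).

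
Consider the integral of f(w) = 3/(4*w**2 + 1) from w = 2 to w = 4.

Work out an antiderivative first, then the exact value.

Antiderivative: F(w) = 3*atan(2*w)/2; value = -3*atan(4)/2 + 3*atan(8)/2

Differentiate the proposed F(w) back; it has to land on f(w) exactly.
F(w) = 3*atan(2*w)/2 is an antiderivative of f.
Check: d/dw[3*atan(2*w)/2] = 3/(4*w**2 + 1) = f(w).
F(4) = 3*atan(8)/2; F(2) = 3*atan(4)/2.
Integral = F(4) - F(2) = -3*atan(4)/2 + 3*atan(8)/2.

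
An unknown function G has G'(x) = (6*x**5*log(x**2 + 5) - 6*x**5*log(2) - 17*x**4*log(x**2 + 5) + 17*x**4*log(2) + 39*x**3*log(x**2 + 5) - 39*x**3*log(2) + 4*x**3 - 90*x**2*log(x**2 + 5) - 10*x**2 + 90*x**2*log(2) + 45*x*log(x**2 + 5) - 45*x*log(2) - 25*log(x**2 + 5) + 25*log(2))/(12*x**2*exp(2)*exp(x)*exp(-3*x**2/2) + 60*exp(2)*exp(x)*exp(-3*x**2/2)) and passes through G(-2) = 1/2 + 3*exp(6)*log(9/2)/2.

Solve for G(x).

G(x) = x**2*exp(-2)*exp(-x)*exp(3*x**2/2)*log(x**2/2 + 5/2)/6 - 5*x*exp(-2)*exp(-x)*exp(3*x**2/2)*log(x**2/2 + 5/2)/12 + 1/2

For G(x) to be correct, d/dx[G] must agree with the stated G'(x) identically.
A general antiderivative is -(-x**2/2 + 5*x/4)*exp(3*x**2/2 - x - 2)*log(x**2/2 + 5/2)/3 + C.
The condition gives C = 1/2 + 3*exp(6)*log(9/2)/2 - (3*exp(6)*log(9/2)/2) = 1/2.
So G(x) = x**2*exp(-2)*exp(-x)*exp(3*x**2/2)*log(x**2/2 + 5/2)/6 - 5*x*exp(-2)*exp(-x)*exp(3*x**2/2)*log(x**2/2 + 5/2)/12 + 1/2.
Check: d/dx[x**2*exp(-2)*exp(-x)*exp(3*x**2/2)*log(x**2/2 + 5/2)/6 - 5*x*exp(-2)*exp(-x)*exp(3*x**2/2)*log(x**2/2 + 5/2)/12 + 1/2] = (6*x**5*exp(3*x**2/2)*log(x**2 + 5) - 6*x**5*exp(3*x**2/2)*log(2) - 17*x**4*exp(3*x**2/2)*log(x**2 + 5) + 17*x**4*exp(3*x**2/2)*log(2) + 39*x**3*exp(3*x**2/2)*log(x**2 + 5) - 39*x**3*exp(3*x**2/2)*log(2) + 4*x**3*exp(3*x**2/2) - 90*x**2*exp(3*x**2/2)*log(x**2 + 5) - 10*x**2*exp(3*x**2/2) + 90*x**2*exp(3*x**2/2)*log(2) + 45*x*exp(3*x**2/2)*log(x**2 + 5) - 45*x*exp(3*x**2/2)*log(2) - 25*exp(3*x**2/2)*log(x**2 + 5) + 25*exp(3*x**2/2)*log(2))/(12*x**2*exp(2)*exp(x) + 60*exp(2)*exp(x)), which equals G'(x).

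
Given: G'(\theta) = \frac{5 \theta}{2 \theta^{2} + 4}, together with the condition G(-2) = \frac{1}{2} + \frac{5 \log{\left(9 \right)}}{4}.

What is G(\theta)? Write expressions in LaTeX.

G(\theta) = \frac{5 \log{\left(\frac{3 \theta^{2}}{2} + 3 \right)} + 2}{4}

G'(\theta) matches the chain-rule pattern g'(h)*h' with inner function h(\theta) = \frac{3 \theta^{2}}{2} + 3; substituting u = h(\theta) collapses the integral.
A general antiderivative is \frac{5 \log{\left(\frac{3 \theta^{2}}{2} + 3 \right)}}{4} + C.
The condition gives C = \frac{1}{2} + \frac{5 \log{\left(9 \right)}}{4} - (\frac{5 \log{\left(9 \right)}}{4}) = \frac{1}{2}.
So G(\theta) = \frac{5 \log{\left(\frac{3 \theta^{2}}{2} + 3 \right)} + 2}{4}.
Check: d/d\theta[\frac{5 \log{\left(\frac{3 \theta^{2}}{2} + 3 \right)} + 2}{4}] = \frac{5 \theta}{2 \theta^{2} + 4} = G'(\theta).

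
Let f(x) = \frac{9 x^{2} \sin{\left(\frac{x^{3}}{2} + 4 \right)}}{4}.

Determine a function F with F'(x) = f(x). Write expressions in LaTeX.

The substitution u = \frac{x^{3}}{2} + 4 works: f is exactly (dF/du)*(du/dx) for that inner function.
Check: d/dx[- \frac{3 \cos{\left(\frac{x^{3}}{2} + 4 \right)}}{2}] = \frac{9 x^{2} \sin{\left(\frac{x^{3}}{2} + 4 \right)}}{4} = f(x).

An antiderivative is F(x) = - \frac{3 \cos{\left(\frac{x^{3}}{2} + 4 \right)}}{2}.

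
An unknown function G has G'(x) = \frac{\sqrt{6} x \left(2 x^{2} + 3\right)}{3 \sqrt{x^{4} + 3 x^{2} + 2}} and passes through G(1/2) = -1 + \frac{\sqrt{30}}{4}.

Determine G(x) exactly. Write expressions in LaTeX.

The substitution u = \frac{2 x^{4}}{3} + 2 x^{2} + \frac{4}{3} works: G'(x) is exactly (dG/du)*(du/dx) for that inner function.
A general antiderivative is \sqrt{\frac{2 x^{4}}{3} + 2 x^{2} + \frac{4}{3}} + C.
The condition gives C = -1 + \frac{\sqrt{30}}{4} - (\frac{\sqrt{30}}{4}) = -1.
So G(x) = \frac{\sqrt{6} \sqrt{x^{4} + 3 x^{2} + 2} - 3}{3}.
Check: d/dx[\frac{\sqrt{6} \sqrt{x^{4} + 3 x^{2} + 2} - 3}{3}] = \frac{2 \sqrt{6} x^{3} + 3 \sqrt{6} x}{3 \sqrt{x^{4} + 3 x^{2} + 2}}, which equals G'(x).

G(x) = \frac{\sqrt{6} \sqrt{x^{4} + 3 x^{2} + 2} - 3}{3}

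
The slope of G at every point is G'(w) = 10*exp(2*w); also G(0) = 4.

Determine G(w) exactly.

The proposed G(w) is checked by its d/dw: the result must match the given G'(w).
A general antiderivative is 5*exp(2*w) + C.
The condition gives C = 4 - (5) = -1.
So G(w) = 5*exp(2*w) - 1.
Check: d/dw[5*exp(2*w) - 1] = 10*exp(2*w) = G'(w).

G(w) = 5*exp(2*w) - 1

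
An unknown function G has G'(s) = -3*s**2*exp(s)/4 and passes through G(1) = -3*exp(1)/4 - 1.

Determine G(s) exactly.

G(s) = -3*s**2*exp(s)/4 + 3*s*exp(s)/2 - 3*exp(s)/2 - 1

Recognize the product-rule pattern: G'(s) = u'v + uv' with u = -3*s**2/4 + 3*s/2 - 3/2, v = exp(s), so integration by parts undoes it.
A general antiderivative is (-3*s**2 + 6*s - 6)*exp(s)/4 + C.
The condition gives C = -3*exp(1)/4 - 1 - (-3*exp(1)/4) = -1.
So G(s) = -3*s**2*exp(s)/4 + 3*s*exp(s)/2 - 3*exp(s)/2 - 1.
Check: d/ds[-3*s**2*exp(s)/4 + 3*s*exp(s)/2 - 3*exp(s)/2 - 1] = -3*s**2*exp(s)/4 = G'(s).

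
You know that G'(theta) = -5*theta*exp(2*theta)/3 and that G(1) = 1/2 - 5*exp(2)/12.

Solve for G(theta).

Recognize the product-rule pattern: G'(theta) = u'v + uv' with u = 5/12 - 5*theta/6, v = exp(2*theta), so integration by parts undoes it.
A general antiderivative is (5 - 10*theta)*exp(2*theta)/12 + C.
The condition gives C = 1/2 - 5*exp(2)/12 - (-5*exp(2)/12) = 1/2.
So G(theta) = -(10*theta*exp(2*theta) - 5*exp(2*theta) - 6)/12.
Check: d/dtheta[-(10*theta*exp(2*theta) - 5*exp(2*theta) - 6)/12] = -5*theta*exp(2*theta)/3 = G'(theta).

G(theta) = -(10*theta*exp(2*theta) - 5*exp(2*theta) - 6)/12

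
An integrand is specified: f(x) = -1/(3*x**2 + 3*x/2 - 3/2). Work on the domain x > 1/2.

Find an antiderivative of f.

An antiderivative is F(x) = -2*log(x - 1/2)/9 + 2*log(x + 1)/9.

Factor the denominator (3*(x + 1)*(2*x - 1)) and decompose: f = -4/(9*(2*x - 1)) + 2/(9*(x + 1)); each piece integrates to a log, atan, or power term.
Check: d/dx[-2*log(x - 1/2)/9 + 2*log(x + 1)/9] = -2/(6*x**2 + 3*x - 3), which equals f(x).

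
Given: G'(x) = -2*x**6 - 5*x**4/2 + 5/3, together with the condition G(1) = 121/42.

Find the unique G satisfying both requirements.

Integrate term by term and add the pieces.
A general antiderivative is -2*x**7/7 - x**5/2 + 5*x/3 + C.
The condition gives C = 121/42 - (37/42) = 2.
So G(x) = -(12*x**7 + 21*x**5 - 70*x - 84)/42.
Check: d/dx[-(12*x**7 + 21*x**5 - 70*x - 84)/42] = -2*x**6 - 5*x**4/2 + 5/3 = G'(x).

G(x) = -(12*x**7 + 21*x**5 - 70*x - 84)/42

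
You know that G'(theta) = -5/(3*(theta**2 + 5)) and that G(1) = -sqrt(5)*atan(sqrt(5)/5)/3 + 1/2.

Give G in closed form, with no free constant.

A candidate passes only if d/dtheta[G] lands on the given G'(theta) exactly.
A general antiderivative is -sqrt(5)*atan(sqrt(5)*theta/5)/3 + C.
The condition gives C = -sqrt(5)*atan(sqrt(5)/5)/3 + 1/2 - (-sqrt(5)*atan(sqrt(5)/5)/3) = 1/2.
So G(theta) = -(2*sqrt(5)*atan(sqrt(5)*theta/5) - 3)/6.
Check: d/dtheta[-(2*sqrt(5)*atan(sqrt(5)*theta/5) - 3)/6] = -5/(3*theta**2 + 15), which equals G'(theta).

G(theta) = -(2*sqrt(5)*atan(sqrt(5)*theta/5) - 3)/6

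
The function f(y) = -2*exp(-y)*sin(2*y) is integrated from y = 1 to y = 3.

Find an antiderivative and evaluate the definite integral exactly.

Any candidate F(y) must reproduce f(y) exactly when differentiated.
F(y) = 2*exp(-y)*sin(2*y)/5 + 4*exp(-y)*cos(2*y)/5 is an antiderivative of f.
Check: d/dy[2*exp(-y)*sin(2*y)/5 + 4*exp(-y)*cos(2*y)/5] = -2*exp(-y)*sin(2*y) = f(y).
F(3) = 2*exp(-3)*sin(6)/5 + 4*exp(-3)*cos(6)/5; F(1) = 4*exp(-1)*cos(2)/5 + 2*exp(-1)*sin(2)/5.
Integral = F(3) - F(1) = -2*exp(-1)*sin(2)/5 + 2*exp(-3)*sin(6)/5 + 4*exp(-3)*cos(6)/5 - 4*exp(-1)*cos(2)/5.

Antiderivative: F(y) = 2*exp(-y)*sin(2*y)/5 + 4*exp(-y)*cos(2*y)/5; value = -2*exp(-1)*sin(2)/5 + 2*exp(-3)*sin(6)/5 + 4*exp(-3)*cos(6)/5 - 4*exp(-1)*cos(2)/5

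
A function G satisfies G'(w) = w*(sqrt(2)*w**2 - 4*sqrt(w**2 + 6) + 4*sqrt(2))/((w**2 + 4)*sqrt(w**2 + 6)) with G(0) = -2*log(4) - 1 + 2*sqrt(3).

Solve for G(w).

A first test for any G(w): its w-derivative must equal the given G'(w).
A general antiderivative is 2*sqrt(w**2/2 + 3) - 2*log(w**2 + 4) + C.
The condition gives C = -2*log(4) - 1 + 2*sqrt(3) - (-2*log(4) + 2*sqrt(3)) = -1.
So G(w) = sqrt(2)*(2*sqrt(w**2 + 6) - 2*sqrt(2)*log(w**2 + 4) - sqrt(2))/2.
Check: d/dw[sqrt(2)*(2*sqrt(w**2 + 6) - 2*sqrt(2)*log(w**2 + 4) - sqrt(2))/2] = (sqrt(2)*w**3 - 4*w*sqrt(w**2 + 6) + 4*sqrt(2)*w)/(w**2*sqrt(w**2 + 6) + 4*sqrt(w**2 + 6)), which equals G'(w).

G(w) = sqrt(2)*(2*sqrt(w**2 + 6) - 2*sqrt(2)*log(w**2 + 4) - sqrt(2))/2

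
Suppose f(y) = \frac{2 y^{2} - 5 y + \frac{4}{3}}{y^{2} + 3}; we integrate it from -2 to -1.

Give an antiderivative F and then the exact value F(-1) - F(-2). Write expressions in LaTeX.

Antiderivative: F(y) = 2 y - \frac{5 \log{\left(y^{2} + 3 \right)}}{2} - \frac{14 \sqrt{3} \operatorname{atan}{\left(\frac{\sqrt{3} y}{3} \right)}}{9}; value = - \frac{5 \log{\left(4 \right)}}{2} - \frac{14 \sqrt{3} \operatorname{atan}{\left(\frac{2 \sqrt{3}}{3} \right)}}{9} + \frac{7 \sqrt{3} \pi}{27} + 2 + \frac{5 \log{\left(7 \right)}}{2}

Whatever form F(y) takes, F'(y) = f(y) is non-negotiable.
F(y) = 2 y - \frac{5 \log{\left(y^{2} + 3 \right)}}{2} - \frac{14 \sqrt{3} \operatorname{atan}{\left(\frac{\sqrt{3} y}{3} \right)}}{9} is an antiderivative of f.
Check: d/dy[2 y - \frac{5 \log{\left(y^{2} + 3 \right)}}{2} - \frac{14 \sqrt{3} \operatorname{atan}{\left(\frac{\sqrt{3} y}{3} \right)}}{9}] = \frac{6 y^{2} - 15 y + 4}{3 y^{2} + 9}, which equals f(y).
F(-1) = - \frac{5 \log{\left(4 \right)}}{2} - 2 + \frac{7 \sqrt{3} \pi}{27}; F(-2) = - \frac{5 \log{\left(7 \right)}}{2} - 4 + \frac{14 \sqrt{3} \operatorname{atan}{\left(\frac{2 \sqrt{3}}{3} \right)}}{9}.
Integral = F(-1) - F(-2) = - \frac{5 \log{\left(4 \right)}}{2} - \frac{14 \sqrt{3} \operatorname{atan}{\left(\frac{2 \sqrt{3}}{3} \right)}}{9} + \frac{7 \sqrt{3} \pi}{27} + 2 + \frac{5 \log{\left(7 \right)}}{2}.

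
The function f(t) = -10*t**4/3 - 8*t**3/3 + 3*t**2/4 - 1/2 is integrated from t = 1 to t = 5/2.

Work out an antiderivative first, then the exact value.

Integrate term by term and add the pieces.
F(t) = t*(-8*t**4 - 8*t**3 + 3*t**2 - 6)/12 is an antiderivative of f.
Check: d/dt[t*(-8*t**4 - 8*t**3 + 3*t**2 - 6)/12] = -10*t**4/3 - 8*t**3/3 + 3*t**2/4 - 1/2 = f(t).
F(5/2) = -8495/96; F(1) = -19/12.
Integral = F(5/2) - F(1) = -2781/32.

Antiderivative: F(t) = t*(-8*t**4 - 8*t**3 + 3*t**2 - 6)/12; value = -2781/32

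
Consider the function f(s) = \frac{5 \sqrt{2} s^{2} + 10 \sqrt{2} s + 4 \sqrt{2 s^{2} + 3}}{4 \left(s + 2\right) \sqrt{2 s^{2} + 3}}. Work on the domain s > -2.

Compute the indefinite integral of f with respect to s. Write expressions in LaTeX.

F(s) = \frac{\sqrt{2} \left(5 \sqrt{2 s^{2} + 3} + 4 \sqrt{2} \log{\left(s + 2 \right)} + 4 \sqrt{2} \log{\left(2 \right)}\right)}{8} + C

A candidate is checked by its d/ds: the result must match f(s).
Check: d/ds[\frac{\sqrt{2} \left(5 \sqrt{2 s^{2} + 3} + 4 \sqrt{2} \log{\left(s + 2 \right)} + 4 \sqrt{2} \log{\left(2 \right)}\right)}{8}] = \frac{5 \sqrt{2} s^{2} + 10 \sqrt{2} s + 4 \sqrt{2 s^{2} + 3}}{4 s \sqrt{2 s^{2} + 3} + 8 \sqrt{2 s^{2} + 3}}, which equals f(s).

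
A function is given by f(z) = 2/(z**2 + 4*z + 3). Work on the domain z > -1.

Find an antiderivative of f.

An antiderivative is F(z) = log(z + 1) - log(z + 3).

The denominator factors as (z + 1)*(z + 3); partial fractions split f into directly integrable pieces: -1/(z + 3) + 1/(z + 1).
Check: d/dz[log(z + 1) - log(z + 3)] = 2/(z**2 + 4*z + 3) = f(z).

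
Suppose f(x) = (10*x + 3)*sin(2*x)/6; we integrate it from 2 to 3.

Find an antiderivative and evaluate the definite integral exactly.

Antiderivative: F(x) = -5*x*cos(2*x)/6 + 5*sin(2*x)/12 - cos(2*x)/4; value = -11*cos(6)/4 + 23*cos(4)/12 + 5*sin(6)/12 - 5*sin(4)/12

A candidate is checked by its d/dx: the result must match f(x).
F(x) = -5*x*cos(2*x)/6 + 5*sin(2*x)/12 - cos(2*x)/4 is an antiderivative of f.
Check: d/dx[-5*x*cos(2*x)/6 + 5*sin(2*x)/12 - cos(2*x)/4] = 5*x*sin(2*x)/3 + sin(2*x)/2, which equals f(x).
F(3) = -11*cos(6)/4 + 5*sin(6)/12; F(2) = 5*sin(4)/12 - 23*cos(4)/12.
Integral = F(3) - F(2) = -11*cos(6)/4 + 23*cos(4)/12 + 5*sin(6)/12 - 5*sin(4)/12.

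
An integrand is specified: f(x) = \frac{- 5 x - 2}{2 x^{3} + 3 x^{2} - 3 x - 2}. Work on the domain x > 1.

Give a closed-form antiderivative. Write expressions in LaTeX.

The denominator factors as \left(x - 1\right) \left(x + 2\right) \left(2 x + 1\right); partial fractions split f into directly integrable pieces: - \frac{2}{9 \left(2 x + 1\right)} + \frac{8}{9 \left(x + 2\right)} - \frac{7}{9 \left(x - 1\right)}.
Check: d/dx[- \frac{7 \log{\left(x - 1 \right)}}{9} - \frac{\log{\left(x + \frac{1}{2} \right)}}{9} + \frac{8 \log{\left(x + 2 \right)}}{9}] = \frac{- 5 x - 2}{2 x^{3} + 3 x^{2} - 3 x - 2} = f(x).

An antiderivative is F(x) = - \frac{7 \log{\left(x - 1 \right)}}{9} - \frac{\log{\left(x + \frac{1}{2} \right)}}{9} + \frac{8 \log{\left(x + 2 \right)}}{9}.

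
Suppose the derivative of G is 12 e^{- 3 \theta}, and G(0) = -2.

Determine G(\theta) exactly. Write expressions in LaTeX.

Recover the given G'(\theta) by differentiating a candidate G(\theta); any mismatch rules it out.
A general antiderivative is - 4 e^{- 3 \theta} + C.
The condition gives C = -2 - (-4) = 2.
So G(\theta) = 2 - 4 e^{- 3 \theta}.
Check: d/d\theta[2 - 4 e^{- 3 \theta}] = 12 e^{- 3 \theta} = G'(\theta).

G(\theta) = 2 - 4 e^{- 3 \theta}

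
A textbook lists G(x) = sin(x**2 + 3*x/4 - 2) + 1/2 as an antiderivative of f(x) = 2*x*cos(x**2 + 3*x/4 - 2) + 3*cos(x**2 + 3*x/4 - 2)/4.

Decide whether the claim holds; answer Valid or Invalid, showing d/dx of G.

d/dx[G] = 2*x*cos(x**2 + 3*x/4 - 2) + 3*cos(x**2 + 3*x/4 - 2)/4
This equals f(x) exactly, so the claim holds.

Valid: G'(x) = f(x).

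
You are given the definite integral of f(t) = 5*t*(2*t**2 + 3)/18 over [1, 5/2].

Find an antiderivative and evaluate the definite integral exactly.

The substitution u = -t**2/3 - 1/2 works: f is exactly (dF/du)*(du/dt) for that inner function.
F(t) = 5*(2*t**2 + 3)**2/144 is an antiderivative of f.
Check: d/dt[5*(2*t**2 + 3)**2/144] = 5*t**3/9 + 5*t/6, which equals f(t).
F(5/2) = 4805/576; F(1) = 125/144.
Integral = F(5/2) - F(1) = 1435/192.

Antiderivative: F(t) = 5*(2*t**2 + 3)**2/144; value = 1435/192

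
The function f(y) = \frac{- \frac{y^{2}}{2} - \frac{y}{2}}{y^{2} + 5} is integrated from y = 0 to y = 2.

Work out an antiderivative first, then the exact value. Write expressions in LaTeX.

Since d/dy undoes antidifferentiation here, F'(y) = f(y) is required of F(y).
F(y) = - \frac{y}{2} - \frac{\log{\left(y^{2} + 5 \right)}}{4} + \frac{\sqrt{5} \operatorname{atan}{\left(\frac{\sqrt{5} y}{5} \right)}}{2} is an antiderivative of f.
Check: d/dy[- \frac{y}{2} - \frac{\log{\left(y^{2} + 5 \right)}}{4} + \frac{\sqrt{5} \operatorname{atan}{\left(\frac{\sqrt{5} y}{5} \right)}}{2}] = \frac{- y^{2} - y}{2 y^{2} + 10}, which equals f(y).
F(2) = -1 - \frac{\log{\left(9 \right)}}{4} + \frac{\sqrt{5} \operatorname{atan}{\left(\frac{2 \sqrt{5}}{5} \right)}}{2}; F(0) = - \frac{\log{\left(5 \right)}}{4}.
Integral = F(2) - F(0) = -1 - \frac{\log{\left(9 \right)}}{4} + \frac{\log{\left(5 \right)}}{4} + \frac{\sqrt{5} \operatorname{atan}{\left(\frac{2 \sqrt{5}}{5} \right)}}{2}.

Antiderivative: F(y) = - \frac{y}{2} - \frac{\log{\left(y^{2} + 5 \right)}}{4} + \frac{\sqrt{5} \operatorname{atan}{\left(\frac{\sqrt{5} y}{5} \right)}}{2}; value = -1 - \frac{\log{\left(9 \right)}}{4} + \frac{\log{\left(5 \right)}}{4} + \frac{\sqrt{5} \operatorname{atan}{\left(\frac{2 \sqrt{5}}{5} \right)}}{2}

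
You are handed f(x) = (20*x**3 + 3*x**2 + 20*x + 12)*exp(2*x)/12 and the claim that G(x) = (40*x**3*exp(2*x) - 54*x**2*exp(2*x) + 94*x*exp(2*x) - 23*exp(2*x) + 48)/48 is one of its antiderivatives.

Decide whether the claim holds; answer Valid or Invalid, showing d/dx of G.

d/dx[G] = 5*x**3*exp(2*x)/3 + x**2*exp(2*x)/4 + 5*x*exp(2*x)/3 + exp(2*x)
This equals f(x) exactly, so the claim holds.

Valid: G'(x) = f(x).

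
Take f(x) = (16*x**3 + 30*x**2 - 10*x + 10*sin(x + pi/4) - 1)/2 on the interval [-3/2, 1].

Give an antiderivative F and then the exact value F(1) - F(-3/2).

A first test for any F(x): its x-derivative must equal f(x) identically.
F(x) = 2*x**4 + 5*x**3 - 5*x**2/2 - x/2 - 5*cos(x + pi/4) is an antiderivative of f.
Check: d/dx[2*x**4 + 5*x**3 - 5*x**2/2 - x/2 - 5*cos(x + pi/4)] = 8*x**3 + 15*x**2 - 5*x + 5*sin(x + pi/4) - 1/2, which equals f(x).
F(1) = 4 - 5*cos(pi/4 + 1); F(-3/2) = -93/8 - 5*sin(pi/4 + 3/2).
Integral = F(1) - F(-3/2) = -5*cos(pi/4 + 1) + 5*sin(pi/4 + 3/2) + 125/8.

Antiderivative: F(x) = 2*x**4 + 5*x**3 - 5*x**2/2 - x/2 - 5*cos(x + pi/4); value = -5*cos(pi/4 + 1) + 5*sin(pi/4 + 3/2) + 125/8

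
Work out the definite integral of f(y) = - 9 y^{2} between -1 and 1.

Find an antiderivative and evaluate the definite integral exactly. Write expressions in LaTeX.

Recover f(y) by differentiating a candidate F(y); any mismatch rules it out.
F(y) = - 3 y^{3} is an antiderivative of f.
Check: d/dy[- 3 y^{3}] = - 9 y^{2} = f(y).
F(1) = -3; F(-1) = 3.
Integral = F(1) - F(-1) = -6.

Antiderivative: F(y) = - 3 y^{3}; value = -6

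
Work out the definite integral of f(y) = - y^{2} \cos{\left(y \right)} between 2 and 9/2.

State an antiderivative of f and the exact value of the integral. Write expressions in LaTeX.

Antiderivative: F(y) = - y^{2} \sin{\left(y \right)} - 2 y \cos{\left(y \right)} + 2 \sin{\left(y \right)}; value = 4 \cos{\left(2 \right)} + 2 \sin{\left(2 \right)} - 9 \cos{\left(\frac{9}{2} \right)} - \frac{73 \sin{\left(\frac{9}{2} \right)}}{4}

Whatever form F(y) takes, F'(y) = f(y) is non-negotiable.
F(y) = - y^{2} \sin{\left(y \right)} - 2 y \cos{\left(y \right)} + 2 \sin{\left(y \right)} is an antiderivative of f.
Check: d/dy[- y^{2} \sin{\left(y \right)} - 2 y \cos{\left(y \right)} + 2 \sin{\left(y \right)}] = - y^{2} \cos{\left(y \right)} = f(y).
F(9/2) = - 9 \cos{\left(\frac{9}{2} \right)} - \frac{73 \sin{\left(\frac{9}{2} \right)}}{4}; F(2) = - 2 \sin{\left(2 \right)} - 4 \cos{\left(2 \right)}.
Integral = F(9/2) - F(2) = 4 \cos{\left(2 \right)} + 2 \sin{\left(2 \right)} - 9 \cos{\left(\frac{9}{2} \right)} - \frac{73 \sin{\left(\frac{9}{2} \right)}}{4}.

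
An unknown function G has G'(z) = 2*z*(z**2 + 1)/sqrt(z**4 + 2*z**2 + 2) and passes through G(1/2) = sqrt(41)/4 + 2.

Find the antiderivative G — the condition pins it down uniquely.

G'(z) matches the chain-rule pattern g'(h)*h' with inner function h(z) = z**4 + 2*z**2 + 2; substituting u = h(z) collapses the integral.
A general antiderivative is sqrt(z**4 + 2*z**2 + 2) + C.
The condition gives C = sqrt(41)/4 + 2 - (sqrt(41)/4) = 2.
So G(z) = sqrt(z**4 + 2*z**2 + 2) + 2.
Check: d/dz[sqrt(z**4 + 2*z**2 + 2) + 2] = (2*z**3 + 2*z)/sqrt(z**4 + 2*z**2 + 2), which equals G'(z).

G(z) = sqrt(z**4 + 2*z**2 + 2) + 2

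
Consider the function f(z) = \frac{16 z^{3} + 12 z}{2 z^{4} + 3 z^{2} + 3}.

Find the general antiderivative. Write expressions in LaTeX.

F(z) = 2 \log{\left(\frac{2 z^{4}}{3} + z^{2} + 1 \right)} + C

The substitution u = \frac{2 z^{4}}{3} + z^{2} + 1 works: f is exactly (dF/du)*(du/dz) for that inner function.
Check: d/dz[2 \log{\left(\frac{2 z^{4}}{3} + z^{2} + 1 \right)}] = \frac{16 z^{3} + 12 z}{2 z^{4} + 3 z^{2} + 3} = f(z).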